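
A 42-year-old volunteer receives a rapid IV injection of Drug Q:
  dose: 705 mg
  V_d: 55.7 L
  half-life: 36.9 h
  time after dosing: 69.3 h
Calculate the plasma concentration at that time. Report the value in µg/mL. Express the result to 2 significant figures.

C₀ = Dose / Vd = 705.0 / 55.7 = 12.66 mg/L
k = ln2 / t½ = 0.693147 / 36.9 = 0.01878 h⁻¹
C = C₀ · e^(−k·t) = 12.66 × e^(−0.01878 × 69.3)
  = 12.66 × 0.2721 = 3.445 mg/L
(3.445 mg/L = 3.445 µg/mL)

3.4 µg/mL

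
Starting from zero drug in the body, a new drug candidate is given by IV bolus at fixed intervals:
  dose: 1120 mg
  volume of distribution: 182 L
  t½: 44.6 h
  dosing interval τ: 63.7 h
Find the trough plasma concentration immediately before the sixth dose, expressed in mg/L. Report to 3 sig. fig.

C₀ per dose = Dose / Vd = 1120 / 182 = 6.154 mg/L
k = ln2 / t½ = 0.693147 / 44.6 = 0.01554 h⁻¹
Fraction remaining after one interval: r = e^(−kτ) = e^(−0.01554 × 63.7) = 0.3716
Before dose 6, 5 doses have been given (aged 1τ, 2τ, 3τ, 4τ, 5τ).
C_trough = C₀ × (r + r² + … + r^5) = C₀ × r(1−r^5)/(1−r)
        = 6.154 × 0.3716 × (1 − 0.007086) / (1 − 0.3716) = 3.613 mg/L

3.61 mg/L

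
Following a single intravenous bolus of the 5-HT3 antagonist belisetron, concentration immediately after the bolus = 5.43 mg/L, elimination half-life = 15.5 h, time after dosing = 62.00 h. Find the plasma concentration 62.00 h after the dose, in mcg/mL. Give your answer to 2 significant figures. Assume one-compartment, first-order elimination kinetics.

0.34 mcg/mL

k = ln2 / t½ = 0.693147 / 15.5 = 0.04472 h⁻¹
t / t½ = 62.00 / 15.5 = 4 half-lives
C = C₀ × (1/2)^4 = 5.430 × 0.06250 = 0.3394 mg/L
(0.3394 mg/L = 0.3394 mcg/mL)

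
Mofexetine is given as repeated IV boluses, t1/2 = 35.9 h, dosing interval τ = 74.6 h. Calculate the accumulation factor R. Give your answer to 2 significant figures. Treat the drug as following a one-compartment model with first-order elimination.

1.3

k = ln2 / t½ = 0.693147 / 35.9 = 0.01931 h⁻¹
e^(−kτ) = e^(−0.01931 × 74.6) = 0.2368
Accumulation ratio R = 1 / (1 − e^(−kτ)) = 1 / (1 − 0.2368) = 1.310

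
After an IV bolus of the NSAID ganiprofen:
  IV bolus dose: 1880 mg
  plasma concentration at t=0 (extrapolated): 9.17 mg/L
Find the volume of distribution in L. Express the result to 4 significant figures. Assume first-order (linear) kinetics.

205.0 L

Vd = Dose / C₀ = 1880 / 9.17 = 205.0 L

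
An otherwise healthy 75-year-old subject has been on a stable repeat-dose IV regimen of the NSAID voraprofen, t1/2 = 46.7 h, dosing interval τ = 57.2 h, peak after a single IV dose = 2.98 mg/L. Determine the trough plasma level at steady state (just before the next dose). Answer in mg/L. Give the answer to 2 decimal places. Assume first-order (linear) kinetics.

2.23 mg/L

k = ln2 / t½ = 0.693147 / 46.7 = 0.01484 h⁻¹
e^(−kτ) = e^(−0.01484 × 57.2) = 0.4279
Accumulation ratio R = 1 / (1 − e^(−kτ)) = 1 / (1 − 0.4279) = 1.748
Steady-state trough = C₀ × R × e^(−kτ) = 2.98 × 1.748 × 0.4279 = 2.229 mg/L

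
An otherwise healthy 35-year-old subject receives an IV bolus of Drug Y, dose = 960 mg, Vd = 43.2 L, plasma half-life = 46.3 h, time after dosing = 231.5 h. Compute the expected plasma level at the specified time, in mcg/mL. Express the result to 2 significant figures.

C₀ = Dose / Vd = 960.0 / 43.2 = 22.22 mg/L
k = ln2 / t½ = 0.693147 / 46.3 = 0.01497 h⁻¹
t / t½ = 231.5 / 46.3 = 5 half-lives
C = C₀ × (1/2)^5 = 22.22 × 0.03125 = 0.6944 mg/L
(0.6944 mg/L = 0.6944 mcg/mL)

0.69 mcg/mL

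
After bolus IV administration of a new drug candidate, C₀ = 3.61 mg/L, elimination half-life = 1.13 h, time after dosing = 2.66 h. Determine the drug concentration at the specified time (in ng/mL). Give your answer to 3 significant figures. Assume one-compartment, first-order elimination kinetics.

k = ln2 / t½ = 0.693147 / 1.13 = 0.6134 h⁻¹
C = C₀ · e^(−k·t) = 3.610 × e^(−0.6134 × 2.66)
  = 3.610 × 0.1956 = 0.7061 mg/L
Convert: 0.7061 mg/L × 1000 = 706.1 ng/mL

706 ng/mL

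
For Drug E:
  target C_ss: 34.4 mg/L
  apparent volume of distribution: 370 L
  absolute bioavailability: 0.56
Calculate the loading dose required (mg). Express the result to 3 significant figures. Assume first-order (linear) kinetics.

22700 mg

LD = Css × Vd / F = 34.4 × 370 / 0.56 = 22730 mg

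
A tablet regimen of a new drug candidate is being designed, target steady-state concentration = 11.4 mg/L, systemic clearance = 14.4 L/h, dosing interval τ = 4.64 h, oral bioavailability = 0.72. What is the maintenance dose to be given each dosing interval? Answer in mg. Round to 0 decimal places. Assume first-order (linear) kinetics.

1058 mg

At steady state, F × (Dose/τ) = Css × CL.
Dose = Css × CL × τ / F = 11.4 × 14.40 × 4.64 / 0.72 = 1058 mg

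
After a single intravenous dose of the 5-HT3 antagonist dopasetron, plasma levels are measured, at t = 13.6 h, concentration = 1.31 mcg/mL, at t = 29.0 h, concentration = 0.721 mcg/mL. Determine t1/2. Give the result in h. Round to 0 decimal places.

18 h

k = ln(C₁/C₂) / (t₂ − t₁) = ln(1.31/0.721) / (29.0 − 13.6)
  = 0.5971 / 15.40 = 0.03877 h⁻¹
t½ = ln2 / k = 0.693147 / 0.03877 = 17.88 h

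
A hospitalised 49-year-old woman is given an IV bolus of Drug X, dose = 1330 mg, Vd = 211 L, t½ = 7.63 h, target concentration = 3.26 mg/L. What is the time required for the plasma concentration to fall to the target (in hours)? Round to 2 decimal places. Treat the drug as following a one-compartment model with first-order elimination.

7.26 h

C₀ = Dose / Vd = 1330 / 211 = 6.303 mg/L
k = ln2 / t½ = 0.693147 / 7.63 = 0.09084 h⁻¹
t = ln(C₀ / C) / k = ln(6.303 / 3.26) / 0.09084
  = ln(1.933) / 0.09084 = 0.6591 / 0.09084 = 7.256 h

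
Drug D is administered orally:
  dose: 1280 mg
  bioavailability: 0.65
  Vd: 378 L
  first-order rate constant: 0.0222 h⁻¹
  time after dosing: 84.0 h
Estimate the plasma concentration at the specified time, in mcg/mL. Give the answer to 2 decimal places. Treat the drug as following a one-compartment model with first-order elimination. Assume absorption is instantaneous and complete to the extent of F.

Amount reaching circulation = F × Dose = 0.65 × 1280 = 832.0 mg
C₀ = F·Dose / Vd = 832.0 / 378 = 2.201 mg/L
C = C₀ · e^(−k·t) = 2.201 × e^(−0.02220 × 84.0)
  = 2.201 × 0.1549 = 0.3409 mg/L
(0.3409 mg/L = 0.3409 mcg/mL)

0.34 mcg/mL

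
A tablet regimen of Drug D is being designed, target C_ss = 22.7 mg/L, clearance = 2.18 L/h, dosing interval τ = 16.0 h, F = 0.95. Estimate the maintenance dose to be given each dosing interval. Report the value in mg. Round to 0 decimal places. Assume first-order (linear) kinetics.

At steady state, F × (Dose/τ) = Css × CL.
Dose = Css × CL × τ / F = 22.7 × 2.180 × 16.0 / 0.95 = 833.4 mg

833 mg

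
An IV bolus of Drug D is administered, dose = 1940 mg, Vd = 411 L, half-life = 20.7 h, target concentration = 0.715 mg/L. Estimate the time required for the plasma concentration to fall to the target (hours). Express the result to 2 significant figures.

C₀ = Dose / Vd = 1940 / 411 = 4.720 mg/L
k = ln2 / t½ = 0.693147 / 20.7 = 0.03349 h⁻¹
t = ln(C₀ / C) / k = ln(4.720 / 0.715) / 0.03349
  = ln(6.601) / 0.03349 = 1.887 / 0.03349 = 56.35 h

56 h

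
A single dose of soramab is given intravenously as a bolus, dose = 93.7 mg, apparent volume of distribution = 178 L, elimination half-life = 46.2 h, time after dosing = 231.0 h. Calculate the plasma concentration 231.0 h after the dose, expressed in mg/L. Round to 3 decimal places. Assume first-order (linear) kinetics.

0.016 mg/L

C₀ = Dose / Vd = 93.70 / 178 = 0.5264 mg/L
k = ln2 / t½ = 0.693147 / 46.2 = 0.01500 h⁻¹
t / t½ = 231.0 / 46.2 = 5 half-lives
C = C₀ × (1/2)^5 = 0.5264 × 0.03125 = 0.01645 mg/L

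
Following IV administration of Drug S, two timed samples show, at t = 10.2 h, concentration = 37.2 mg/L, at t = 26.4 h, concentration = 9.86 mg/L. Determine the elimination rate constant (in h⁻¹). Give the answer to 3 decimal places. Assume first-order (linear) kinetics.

k = ln(C₁/C₂) / (t₂ − t₁) = ln(37.2/9.86) / (26.4 − 10.2)
  = 1.328 / 16.20 = 0.08198 h⁻¹

0.082 h⁻¹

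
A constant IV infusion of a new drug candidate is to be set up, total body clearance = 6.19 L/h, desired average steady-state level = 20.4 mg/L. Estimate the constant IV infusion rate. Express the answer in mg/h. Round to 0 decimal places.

At steady state, infusion rate R₀ = Css × CL = 20.4 × 6.190 = 126.3 mg/h

126 mg/h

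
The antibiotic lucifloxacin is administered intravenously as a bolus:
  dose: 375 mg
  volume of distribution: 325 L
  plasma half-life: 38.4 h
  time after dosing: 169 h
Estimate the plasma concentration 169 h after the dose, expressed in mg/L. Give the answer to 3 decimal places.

C₀ = Dose / Vd = 375.0 / 325 = 1.154 mg/L
k = ln2 / t½ = 0.693147 / 38.4 = 0.01805 h⁻¹
C = C₀ · e^(−k·t) = 1.154 × e^(−0.01805 × 169)
  = 1.154 × 0.04734 = 0.05463 mg/L

0.055 mg/L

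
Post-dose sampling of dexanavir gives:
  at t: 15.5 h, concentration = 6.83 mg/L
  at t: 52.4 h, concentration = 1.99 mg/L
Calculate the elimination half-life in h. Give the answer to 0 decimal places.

k = ln(C₁/C₂) / (t₂ − t₁) = ln(6.83/1.99) / (52.4 − 15.5)
  = 1.233 / 36.90 = 0.03341 h⁻¹
t½ = ln2 / k = 0.693147 / 0.03341 = 20.75 h

21 h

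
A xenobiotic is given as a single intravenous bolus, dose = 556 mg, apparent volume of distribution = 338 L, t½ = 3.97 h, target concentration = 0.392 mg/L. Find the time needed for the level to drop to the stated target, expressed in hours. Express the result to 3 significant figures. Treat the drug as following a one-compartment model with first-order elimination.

C₀ = Dose / Vd = 556.0 / 338 = 1.645 mg/L
k = ln2 / t½ = 0.693147 / 3.97 = 0.1746 h⁻¹
t = ln(C₀ / C) / k = ln(1.645 / 0.392) / 0.1746
  = ln(4.196) / 0.1746 = 1.434 / 0.1746 = 8.213 h

8.21 h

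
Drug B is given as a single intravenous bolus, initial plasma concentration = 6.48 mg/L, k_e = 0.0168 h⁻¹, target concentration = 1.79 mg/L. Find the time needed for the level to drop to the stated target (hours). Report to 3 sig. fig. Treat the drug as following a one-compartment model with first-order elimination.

76.6 h

t = ln(C₀ / C) / k = ln(6.480 / 1.79) / 0.01680
  = ln(3.620) / 0.01680 = 1.286 / 0.01680 = 76.55 h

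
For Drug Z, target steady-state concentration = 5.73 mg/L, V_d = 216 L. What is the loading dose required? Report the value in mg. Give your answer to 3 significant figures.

LD = Css × Vd = 5.73 × 216 = 1238 mg

1240 mg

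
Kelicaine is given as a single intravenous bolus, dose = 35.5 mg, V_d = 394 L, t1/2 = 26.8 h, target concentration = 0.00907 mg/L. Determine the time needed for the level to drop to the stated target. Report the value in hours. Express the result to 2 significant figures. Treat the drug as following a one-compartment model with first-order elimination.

89 h

C₀ = Dose / Vd = 35.50 / 394 = 0.09010 mg/L
k = ln2 / t½ = 0.693147 / 26.8 = 0.02586 h⁻¹
t = ln(C₀ / C) / k = ln(0.09010 / 0.00907) / 0.02586
  = ln(9.934) / 0.02586 = 2.296 / 0.02586 = 88.79 h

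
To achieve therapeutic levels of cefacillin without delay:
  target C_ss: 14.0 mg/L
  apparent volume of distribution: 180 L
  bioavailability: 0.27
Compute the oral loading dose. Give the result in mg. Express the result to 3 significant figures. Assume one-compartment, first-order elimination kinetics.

LD = Css × Vd / F = 14.0 × 180 / 0.27 = 9333 mg

9330 mg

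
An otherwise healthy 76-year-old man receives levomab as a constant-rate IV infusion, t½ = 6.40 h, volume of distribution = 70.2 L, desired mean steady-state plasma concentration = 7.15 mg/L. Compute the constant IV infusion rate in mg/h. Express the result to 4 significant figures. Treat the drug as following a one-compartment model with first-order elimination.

54.36 mg/h

k = ln2 / t½ = 0.693147 / 6.40 = 0.1083 h⁻¹
CL = k × Vd = 0.1083 × 70.2 = 7.603 L/h
At steady state, infusion rate R₀ = Css × CL = 7.15 × 7.603 = 54.36 mg/h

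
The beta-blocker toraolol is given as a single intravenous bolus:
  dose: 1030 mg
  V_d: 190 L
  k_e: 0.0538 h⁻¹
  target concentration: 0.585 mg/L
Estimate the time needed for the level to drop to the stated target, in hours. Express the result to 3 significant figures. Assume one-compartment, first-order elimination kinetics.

41.4 h

C₀ = Dose / Vd = 1030 / 190 = 5.421 mg/L
t = ln(C₀ / C) / k = ln(5.421 / 0.585) / 0.05380
  = ln(9.267) / 0.05380 = 2.226 / 0.05380 = 41.38 h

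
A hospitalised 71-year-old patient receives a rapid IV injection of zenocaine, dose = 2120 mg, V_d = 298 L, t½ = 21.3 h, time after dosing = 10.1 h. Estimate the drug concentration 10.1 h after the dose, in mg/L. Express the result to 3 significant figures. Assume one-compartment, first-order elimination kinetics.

C₀ = Dose / Vd = 2120 / 298 = 7.114 mg/L
k = ln2 / t½ = 0.693147 / 21.3 = 0.03254 h⁻¹
C = C₀ · e^(−k·t) = 7.114 × e^(−0.03254 × 10.1)
  = 7.114 × 0.7199 = 5.121 mg/L

5.12 mg/L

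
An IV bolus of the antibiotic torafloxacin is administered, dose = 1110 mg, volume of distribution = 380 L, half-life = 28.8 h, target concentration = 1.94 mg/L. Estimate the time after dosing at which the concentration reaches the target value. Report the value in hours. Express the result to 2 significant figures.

17 h

C₀ = Dose / Vd = 1110 / 380 = 2.921 mg/L
k = ln2 / t½ = 0.693147 / 28.8 = 0.02407 h⁻¹
t = ln(C₀ / C) / k = ln(2.921 / 1.94) / 0.02407
  = ln(1.506) / 0.02407 = 0.4095 / 0.02407 = 17.01 h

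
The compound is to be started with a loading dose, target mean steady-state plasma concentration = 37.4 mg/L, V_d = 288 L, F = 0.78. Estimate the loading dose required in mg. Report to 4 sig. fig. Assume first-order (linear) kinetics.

LD = Css × Vd / F = 37.4 × 288 / 0.78 = 13810 mg

13810 mg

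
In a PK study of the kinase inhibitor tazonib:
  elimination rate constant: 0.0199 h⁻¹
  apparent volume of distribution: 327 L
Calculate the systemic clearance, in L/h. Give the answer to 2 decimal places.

6.51 L/h

CL = k × Vd = 0.0199 × 327 = 6.507 L/h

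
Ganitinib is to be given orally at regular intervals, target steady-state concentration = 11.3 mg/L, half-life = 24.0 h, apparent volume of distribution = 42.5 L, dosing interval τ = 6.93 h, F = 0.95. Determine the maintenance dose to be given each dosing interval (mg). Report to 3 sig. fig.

101 mg

k = ln2 / t½ = 0.693147 / 24.0 = 0.02888 h⁻¹
CL = k × Vd = 0.02888 × 42.5 = 1.227 L/h
At steady state, F × (Dose/τ) = Css × CL.
Dose = Css × CL × τ / F = 11.3 × 1.227 × 6.93 / 0.95 = 101.1 mg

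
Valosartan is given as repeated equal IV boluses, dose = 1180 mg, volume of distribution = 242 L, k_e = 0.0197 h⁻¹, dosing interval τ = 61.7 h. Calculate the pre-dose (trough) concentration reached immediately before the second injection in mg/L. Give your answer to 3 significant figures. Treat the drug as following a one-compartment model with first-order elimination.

1.45 mg/L

C₀ per dose = Dose / Vd = 1180 / 242 = 4.876 mg/L
Fraction remaining after one interval: r = e^(−kτ) = e^(−0.01970 × 61.7) = 0.2966
Before dose 2, 1 dose has been given (aged 1τ).
C_trough = C₀ × r = 4.876 × 0.2966 = 1.446 mg/L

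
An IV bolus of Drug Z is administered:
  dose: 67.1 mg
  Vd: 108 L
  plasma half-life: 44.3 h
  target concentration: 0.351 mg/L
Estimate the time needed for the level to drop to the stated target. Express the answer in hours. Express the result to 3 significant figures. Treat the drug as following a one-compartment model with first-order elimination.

C₀ = Dose / Vd = 67.10 / 108 = 0.6213 mg/L
k = ln2 / t½ = 0.693147 / 44.3 = 0.01565 h⁻¹
t = ln(C₀ / C) / k = ln(0.6213 / 0.351) / 0.01565
  = ln(1.770) / 0.01565 = 0.5710 / 0.01565 = 36.49 h

36.5 h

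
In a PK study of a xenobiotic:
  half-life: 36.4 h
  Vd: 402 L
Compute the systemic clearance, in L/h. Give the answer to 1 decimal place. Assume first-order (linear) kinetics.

k = ln2 / t½ = 0.693147 / 36.4 = 0.01904 h⁻¹
CL = k × Vd = 0.01904 × 402 = 7.654 L/h

7.7 L/h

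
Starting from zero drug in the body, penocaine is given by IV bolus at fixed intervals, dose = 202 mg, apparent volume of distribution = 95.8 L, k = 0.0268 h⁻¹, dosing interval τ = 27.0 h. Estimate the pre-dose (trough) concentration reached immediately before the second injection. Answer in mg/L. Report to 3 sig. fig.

1.02 mg/L

C₀ per dose = Dose / Vd = 202 / 95.8 = 2.109 mg/L
Fraction remaining after one interval: r = e^(−kτ) = e^(−0.02680 × 27.0) = 0.4850
Before dose 2, 1 dose has been given (aged 1τ).
C_trough = C₀ × r = 2.109 × 0.4850 = 1.023 mg/L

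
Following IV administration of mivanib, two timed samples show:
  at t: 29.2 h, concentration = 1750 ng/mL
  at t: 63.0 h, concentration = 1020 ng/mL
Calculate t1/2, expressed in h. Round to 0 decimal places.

k = ln(C₁/C₂) / (t₂ − t₁) = ln(1750/1020) / (63.0 − 29.2)
  = 0.5398 / 33.80 = 0.01597 h⁻¹
t½ = ln2 / k = 0.693147 / 0.01597 = 43.40 h

43 h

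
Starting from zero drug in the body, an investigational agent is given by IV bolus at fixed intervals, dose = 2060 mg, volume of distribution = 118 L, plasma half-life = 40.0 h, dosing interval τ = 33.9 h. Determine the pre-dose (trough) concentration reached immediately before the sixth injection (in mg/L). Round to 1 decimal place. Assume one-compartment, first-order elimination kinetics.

20.7 mg/L

C₀ per dose = Dose / Vd = 2060 / 118 = 17.46 mg/L
k = ln2 / t½ = 0.693147 / 40.0 = 0.01733 h⁻¹
Fraction remaining after one interval: r = e^(−kτ) = e^(−0.01733 × 33.9) = 0.5557
Before dose 6, 5 doses have been given (aged 1τ, 2τ, 3τ, 4τ, 5τ).
C_trough = C₀ × (r + r² + … + r^5) = C₀ × r(1−r^5)/(1−r)
        = 17.46 × 0.5557 × (1 − 0.05299) / (1 − 0.5557) = 20.68 mg/L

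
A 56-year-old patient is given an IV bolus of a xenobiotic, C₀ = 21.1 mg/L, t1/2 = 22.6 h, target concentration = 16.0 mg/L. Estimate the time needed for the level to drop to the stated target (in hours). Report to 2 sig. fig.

9.0 h

k = ln2 / t½ = 0.693147 / 22.6 = 0.03067 h⁻¹
t = ln(C₀ / C) / k = ln(21.10 / 16.0) / 0.03067
  = ln(1.319) / 0.03067 = 0.2769 / 0.03067 = 9.028 h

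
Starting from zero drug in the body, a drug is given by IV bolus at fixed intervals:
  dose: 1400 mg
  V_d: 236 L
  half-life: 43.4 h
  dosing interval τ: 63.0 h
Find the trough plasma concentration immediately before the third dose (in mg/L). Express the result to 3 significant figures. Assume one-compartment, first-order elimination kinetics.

C₀ per dose = Dose / Vd = 1400 / 236 = 5.932 mg/L
k = ln2 / t½ = 0.693147 / 43.4 = 0.01597 h⁻¹
Fraction remaining after one interval: r = e^(−kτ) = e^(−0.01597 × 63.0) = 0.3656
Before dose 3, 2 doses have been given (aged 1τ, 2τ).
C_trough = C₀ × (r + r²) = 5.932 × (0.3656 + 0.1337) = 2.962 mg/L

2.96 mg/L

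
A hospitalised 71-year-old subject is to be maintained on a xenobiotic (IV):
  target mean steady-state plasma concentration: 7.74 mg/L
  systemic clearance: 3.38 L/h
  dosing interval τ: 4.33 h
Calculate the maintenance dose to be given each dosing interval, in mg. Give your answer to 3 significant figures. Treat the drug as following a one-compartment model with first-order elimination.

113 mg

At steady state, Dose/τ = Css × CL.
Dose = Css × CL × τ = 7.74 × 3.380 × 4.33 = 113.3 mg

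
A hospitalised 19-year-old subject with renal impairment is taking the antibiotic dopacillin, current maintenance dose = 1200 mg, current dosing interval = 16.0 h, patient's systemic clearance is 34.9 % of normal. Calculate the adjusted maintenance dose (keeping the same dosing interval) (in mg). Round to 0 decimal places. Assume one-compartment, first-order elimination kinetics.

419 mg

To keep the same average steady-state level, dosing rate must scale with clearance.
CL ratio = 34.9 / 100 = 0.3490
New dose (same interval) = 1200 × 0.3490 = 418.8 mg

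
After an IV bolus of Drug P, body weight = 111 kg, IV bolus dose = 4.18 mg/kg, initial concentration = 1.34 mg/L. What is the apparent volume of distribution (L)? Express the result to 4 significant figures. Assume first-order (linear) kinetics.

Dose = 4.18 × 111 = 464.0 mg
Vd = Dose / C₀ = 464.0 / 1.34 = 346.3 L

346.3 L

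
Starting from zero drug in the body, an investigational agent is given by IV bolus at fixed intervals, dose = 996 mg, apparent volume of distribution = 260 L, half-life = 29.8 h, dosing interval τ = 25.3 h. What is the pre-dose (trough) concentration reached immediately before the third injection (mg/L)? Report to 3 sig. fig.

C₀ per dose = Dose / Vd = 996 / 260 = 3.831 mg/L
k = ln2 / t½ = 0.693147 / 29.8 = 0.02326 h⁻¹
Fraction remaining after one interval: r = e^(−kτ) = e^(−0.02326 × 25.3) = 0.5552
Before dose 3, 2 doses have been given (aged 1τ, 2τ).
C_trough = C₀ × (r + r²) = 3.831 × (0.5552 + 0.3082) = 3.308 mg/L

3.31 mg/L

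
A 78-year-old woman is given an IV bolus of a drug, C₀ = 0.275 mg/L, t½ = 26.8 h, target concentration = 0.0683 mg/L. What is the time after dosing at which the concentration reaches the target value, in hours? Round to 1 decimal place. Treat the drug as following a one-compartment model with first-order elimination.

53.9 h

k = ln2 / t½ = 0.693147 / 26.8 = 0.02586 h⁻¹
t = ln(C₀ / C) / k = ln(0.2750 / 0.0683) / 0.02586
  = ln(4.026) / 0.02586 = 1.393 / 0.02586 = 53.87 h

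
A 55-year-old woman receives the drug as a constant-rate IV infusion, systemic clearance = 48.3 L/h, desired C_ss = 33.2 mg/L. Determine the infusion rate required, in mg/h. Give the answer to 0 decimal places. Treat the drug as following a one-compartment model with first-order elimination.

1604 mg/h

At steady state, infusion rate R₀ = Css × CL = 33.2 × 48.30 = 1604 mg/h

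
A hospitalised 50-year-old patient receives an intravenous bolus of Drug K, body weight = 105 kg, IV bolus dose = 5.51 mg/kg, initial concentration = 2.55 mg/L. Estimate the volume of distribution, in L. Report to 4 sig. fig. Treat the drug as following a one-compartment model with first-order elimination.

Dose = 5.51 × 105 = 578.6 mg
Vd = Dose / C₀ = 578.6 / 2.55 = 226.9 L

226.9 L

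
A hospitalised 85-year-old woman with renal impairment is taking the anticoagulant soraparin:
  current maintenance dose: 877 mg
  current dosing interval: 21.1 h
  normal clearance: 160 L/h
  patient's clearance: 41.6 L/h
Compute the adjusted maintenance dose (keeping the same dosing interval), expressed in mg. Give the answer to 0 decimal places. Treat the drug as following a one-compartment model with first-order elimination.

To keep the same average steady-state level, dosing rate must scale with clearance.
CL ratio = 41.6 / 160 = 0.2600
New dose (same interval) = 877 × 0.2600 = 228.0 mg

228 mg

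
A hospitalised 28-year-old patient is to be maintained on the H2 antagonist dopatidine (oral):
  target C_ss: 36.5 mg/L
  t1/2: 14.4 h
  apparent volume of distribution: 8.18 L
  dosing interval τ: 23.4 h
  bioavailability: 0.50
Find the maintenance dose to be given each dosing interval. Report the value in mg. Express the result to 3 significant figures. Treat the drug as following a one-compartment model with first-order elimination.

673 mg

k = ln2 / t½ = 0.693147 / 14.4 = 0.04814 h⁻¹
CL = k × Vd = 0.04814 × 8.18 = 0.3938 L/h
At steady state, F × (Dose/τ) = Css × CL.
Dose = Css × CL × τ / F = 36.5 × 0.3938 × 23.4 / 0.50 = 672.7 mg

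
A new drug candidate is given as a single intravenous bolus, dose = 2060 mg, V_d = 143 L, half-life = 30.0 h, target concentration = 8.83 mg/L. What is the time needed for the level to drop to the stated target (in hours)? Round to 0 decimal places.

21 h

C₀ = Dose / Vd = 2060 / 143 = 14.41 mg/L
k = ln2 / t½ = 0.693147 / 30.0 = 0.02310 h⁻¹
t = ln(C₀ / C) / k = ln(14.41 / 8.83) / 0.02310
  = ln(1.632) / 0.02310 = 0.4898 / 0.02310 = 21.20 h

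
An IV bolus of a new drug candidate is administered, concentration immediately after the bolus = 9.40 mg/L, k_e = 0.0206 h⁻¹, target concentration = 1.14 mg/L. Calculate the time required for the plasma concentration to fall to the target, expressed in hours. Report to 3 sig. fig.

t = ln(C₀ / C) / k = ln(9.400 / 1.14) / 0.02060
  = ln(8.246) / 0.02060 = 2.110 / 0.02060 = 102.4 h

102 h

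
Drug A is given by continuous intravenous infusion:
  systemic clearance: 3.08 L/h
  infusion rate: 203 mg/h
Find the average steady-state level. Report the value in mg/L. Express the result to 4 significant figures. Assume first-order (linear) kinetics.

65.91 mg/L

At steady state Css = R₀ / CL = 203 / 3.080 = 65.91 mg/L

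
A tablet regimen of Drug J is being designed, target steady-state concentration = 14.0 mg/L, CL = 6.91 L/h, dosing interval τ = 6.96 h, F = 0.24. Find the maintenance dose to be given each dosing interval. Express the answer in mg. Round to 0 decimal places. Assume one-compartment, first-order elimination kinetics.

At steady state, F × (Dose/τ) = Css × CL.
Dose = Css × CL × τ / F = 14.0 × 6.910 × 6.96 / 0.24 = 2805 mg

2805 mg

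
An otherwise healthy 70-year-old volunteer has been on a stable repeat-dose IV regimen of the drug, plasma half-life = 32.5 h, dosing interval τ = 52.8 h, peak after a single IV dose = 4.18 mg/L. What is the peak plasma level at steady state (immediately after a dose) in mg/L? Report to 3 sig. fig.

6.19 mg/L

k = ln2 / t½ = 0.693147 / 32.5 = 0.02133 h⁻¹
e^(−kτ) = e^(−0.02133 × 52.8) = 0.3243
Accumulation ratio R = 1 / (1 − e^(−kτ)) = 1 / (1 − 0.3243) = 1.480
Steady-state peak = C₀ × R = 4.18 × 1.480 = 6.186 mg/L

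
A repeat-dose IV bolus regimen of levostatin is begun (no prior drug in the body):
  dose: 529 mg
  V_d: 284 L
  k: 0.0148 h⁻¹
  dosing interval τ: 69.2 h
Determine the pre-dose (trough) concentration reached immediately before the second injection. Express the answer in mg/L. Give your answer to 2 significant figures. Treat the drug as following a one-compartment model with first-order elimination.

C₀ per dose = Dose / Vd = 529 / 284 = 1.863 mg/L
Fraction remaining after one interval: r = e^(−kτ) = e^(−0.01480 × 69.2) = 0.3591
Before dose 2, 1 dose has been given (aged 1τ).
C_trough = C₀ × r = 1.863 × 0.3591 = 0.6690 mg/L

0.67 mg/L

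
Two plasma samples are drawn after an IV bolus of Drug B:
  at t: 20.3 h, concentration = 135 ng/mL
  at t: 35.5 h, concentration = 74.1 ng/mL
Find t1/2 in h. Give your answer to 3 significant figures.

k = ln(C₁/C₂) / (t₂ − t₁) = ln(135/74.1) / (35.5 − 20.3)
  = 0.5999 / 15.20 = 0.03947 h⁻¹
t½ = ln2 / k = 0.693147 / 0.03947 = 17.56 h

17.6 h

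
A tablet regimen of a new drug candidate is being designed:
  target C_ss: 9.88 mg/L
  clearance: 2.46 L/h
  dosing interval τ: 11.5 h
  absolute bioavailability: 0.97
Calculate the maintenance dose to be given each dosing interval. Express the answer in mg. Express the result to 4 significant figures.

At steady state, F × (Dose/τ) = Css × CL.
Dose = Css × CL × τ / F = 9.88 × 2.460 × 11.5 / 0.97 = 288.1 mg

288.1 mg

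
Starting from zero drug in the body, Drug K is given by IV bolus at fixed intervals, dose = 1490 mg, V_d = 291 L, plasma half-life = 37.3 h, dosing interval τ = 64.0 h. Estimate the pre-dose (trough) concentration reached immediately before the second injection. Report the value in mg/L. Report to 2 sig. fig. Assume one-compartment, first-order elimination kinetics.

1.6 mg/L

C₀ per dose = Dose / Vd = 1490 / 291 = 5.120 mg/L
k = ln2 / t½ = 0.693147 / 37.3 = 0.01858 h⁻¹
Fraction remaining after one interval: r = e^(−kτ) = e^(−0.01858 × 64.0) = 0.3045
Before dose 2, 1 dose has been given (aged 1τ).
C_trough = C₀ × r = 5.120 × 0.3045 = 1.559 mg/L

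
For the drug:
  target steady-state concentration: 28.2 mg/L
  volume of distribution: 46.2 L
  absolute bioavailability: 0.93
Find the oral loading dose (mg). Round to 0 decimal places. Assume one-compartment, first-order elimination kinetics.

1401 mg

LD = Css × Vd / F = 28.2 × 46.2 / 0.93 = 1401 mg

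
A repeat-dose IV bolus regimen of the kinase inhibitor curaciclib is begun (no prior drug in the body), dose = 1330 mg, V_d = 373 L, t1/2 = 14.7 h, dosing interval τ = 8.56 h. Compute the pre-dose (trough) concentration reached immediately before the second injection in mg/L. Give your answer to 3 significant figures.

2.38 mg/L

C₀ per dose = Dose / Vd = 1330 / 373 = 3.566 mg/L
k = ln2 / t½ = 0.693147 / 14.7 = 0.04715 h⁻¹
Fraction remaining after one interval: r = e^(−kτ) = e^(−0.04715 × 8.56) = 0.6679
Before dose 2, 1 dose has been given (aged 1τ).
C_trough = C₀ × r = 3.566 × 0.6679 = 2.382 mg/L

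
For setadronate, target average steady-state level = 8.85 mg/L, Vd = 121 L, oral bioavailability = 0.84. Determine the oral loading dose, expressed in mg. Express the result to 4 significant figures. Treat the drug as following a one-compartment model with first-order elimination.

LD = Css × Vd / F = 8.85 × 121 / 0.84 = 1275 mg

1275 mg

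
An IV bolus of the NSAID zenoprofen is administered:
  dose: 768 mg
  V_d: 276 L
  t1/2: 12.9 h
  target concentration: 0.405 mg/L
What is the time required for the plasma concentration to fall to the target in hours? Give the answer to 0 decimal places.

C₀ = Dose / Vd = 768.0 / 276 = 2.783 mg/L
k = ln2 / t½ = 0.693147 / 12.9 = 0.05373 h⁻¹
t = ln(C₀ / C) / k = ln(2.783 / 0.405) / 0.05373
  = ln(6.872) / 0.05373 = 1.927 / 0.05373 = 35.86 h

36 h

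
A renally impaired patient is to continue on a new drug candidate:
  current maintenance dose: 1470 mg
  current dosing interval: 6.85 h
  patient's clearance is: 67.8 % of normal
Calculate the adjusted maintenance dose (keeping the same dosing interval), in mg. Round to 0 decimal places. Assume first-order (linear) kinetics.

To keep the same average steady-state level, dosing rate must scale with clearance.
CL ratio = 67.8 / 100 = 0.6780
New dose (same interval) = 1470 × 0.6780 = 996.7 mg

997 mg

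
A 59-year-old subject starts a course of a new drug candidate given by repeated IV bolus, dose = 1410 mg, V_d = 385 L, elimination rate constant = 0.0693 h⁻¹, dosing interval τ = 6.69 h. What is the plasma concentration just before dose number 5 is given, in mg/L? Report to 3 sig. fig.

5.24 mg/L

C₀ per dose = Dose / Vd = 1410 / 385 = 3.662 mg/L
Fraction remaining after one interval: r = e^(−kτ) = e^(−0.06930 × 6.69) = 0.6290
Before dose 5, 4 doses have been given (aged 1τ, 2τ, 3τ, 4τ).
C_trough = C₀ × (r + r² + … + r^4) = C₀ × r(1−r^4)/(1−r)
        = 3.662 × 0.6290 × (1 − 0.1565) / (1 − 0.6290) = 5.237 mg/L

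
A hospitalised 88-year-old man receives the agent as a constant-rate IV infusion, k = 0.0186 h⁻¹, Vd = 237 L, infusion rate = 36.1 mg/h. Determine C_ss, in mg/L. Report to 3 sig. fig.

8.19 mg/L

CL = k × Vd = 0.01860 × 237 = 4.408 L/h
At steady state Css = R₀ / CL = 36.1 / 4.408 = 8.190 mg/L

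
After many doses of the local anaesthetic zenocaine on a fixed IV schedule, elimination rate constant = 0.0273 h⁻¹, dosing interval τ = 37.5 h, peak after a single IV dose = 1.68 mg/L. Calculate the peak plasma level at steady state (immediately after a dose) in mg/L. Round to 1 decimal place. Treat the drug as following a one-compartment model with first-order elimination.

e^(−kτ) = e^(−0.02730 × 37.5) = 0.3592
Accumulation ratio R = 1 / (1 − e^(−kτ)) = 1 / (1 − 0.3592) = 1.561
Steady-state peak = C₀ × R = 1.68 × 1.561 = 2.622 mg/L

2.6 mg/L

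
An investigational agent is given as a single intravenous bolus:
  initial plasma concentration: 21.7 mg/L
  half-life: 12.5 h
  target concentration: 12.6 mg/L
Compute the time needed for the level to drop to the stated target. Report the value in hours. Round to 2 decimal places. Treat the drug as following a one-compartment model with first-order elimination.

9.80 h

k = ln2 / t½ = 0.693147 / 12.5 = 0.05545 h⁻¹
t = ln(C₀ / C) / k = ln(21.70 / 12.6) / 0.05545
  = ln(1.722) / 0.05545 = 0.5435 / 0.05545 = 9.802 h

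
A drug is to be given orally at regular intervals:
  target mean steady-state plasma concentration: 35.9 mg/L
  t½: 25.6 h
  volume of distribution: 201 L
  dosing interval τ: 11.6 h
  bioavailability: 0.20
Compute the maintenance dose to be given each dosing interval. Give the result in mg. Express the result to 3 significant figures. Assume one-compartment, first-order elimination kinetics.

11300 mg

k = ln2 / t½ = 0.693147 / 25.6 = 0.02708 h⁻¹
CL = k × Vd = 0.02708 × 201 = 5.443 L/h
At steady state, F × (Dose/τ) = Css × CL.
Dose = Css × CL × τ / F = 35.9 × 5.443 × 11.6 / 0.20 = 11330 mg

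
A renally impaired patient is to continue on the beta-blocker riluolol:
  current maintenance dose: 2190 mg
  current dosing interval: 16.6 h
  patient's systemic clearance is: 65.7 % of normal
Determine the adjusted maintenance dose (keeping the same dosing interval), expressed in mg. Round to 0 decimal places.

1439 mg

To keep the same average steady-state level, dosing rate must scale with clearance.
CL ratio = 65.7 / 100 = 0.6570
New dose (same interval) = 2190 × 0.6570 = 1439 mg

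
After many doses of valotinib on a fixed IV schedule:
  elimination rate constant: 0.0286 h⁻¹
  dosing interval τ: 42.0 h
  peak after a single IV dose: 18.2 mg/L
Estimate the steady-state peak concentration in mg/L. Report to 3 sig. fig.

26.0 mg/L

e^(−kτ) = e^(−0.02860 × 42.0) = 0.3008
Accumulation ratio R = 1 / (1 − e^(−kτ)) = 1 / (1 − 0.3008) = 1.430
Steady-state peak = C₀ × R = 18.2 × 1.430 = 26.03 mg/L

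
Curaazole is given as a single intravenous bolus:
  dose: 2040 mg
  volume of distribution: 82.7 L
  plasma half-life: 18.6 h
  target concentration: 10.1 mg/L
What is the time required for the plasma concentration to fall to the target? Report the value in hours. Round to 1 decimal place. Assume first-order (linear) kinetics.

C₀ = Dose / Vd = 2040 / 82.7 = 24.67 mg/L
k = ln2 / t½ = 0.693147 / 18.6 = 0.03727 h⁻¹
t = ln(C₀ / C) / k = ln(24.67 / 10.1) / 0.03727
  = ln(2.443) / 0.03727 = 0.8932 / 0.03727 = 23.97 h

24.0 h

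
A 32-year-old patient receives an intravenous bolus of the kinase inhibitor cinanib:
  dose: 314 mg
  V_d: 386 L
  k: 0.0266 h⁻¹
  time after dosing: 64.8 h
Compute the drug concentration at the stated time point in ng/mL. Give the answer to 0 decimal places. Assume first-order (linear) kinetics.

C₀ = Dose / Vd = 314.0 / 386 = 0.8135 mg/L
C = C₀ · e^(−k·t) = 0.8135 × e^(−0.02660 × 64.8)
  = 0.8135 × 0.1784 = 0.1451 mg/L
Convert: 0.1451 mg/L × 1000 = 145.1 ng/mL

145 ng/mL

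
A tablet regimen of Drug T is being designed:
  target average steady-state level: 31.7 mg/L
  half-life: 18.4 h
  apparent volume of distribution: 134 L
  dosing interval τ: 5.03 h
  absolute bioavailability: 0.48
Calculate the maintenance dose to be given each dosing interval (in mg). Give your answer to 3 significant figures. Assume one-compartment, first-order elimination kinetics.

1680 mg

k = ln2 / t½ = 0.693147 / 18.4 = 0.03767 h⁻¹
CL = k × Vd = 0.03767 × 134 = 5.048 L/h
At steady state, F × (Dose/τ) = Css × CL.
Dose = Css × CL × τ / F = 31.7 × 5.048 × 5.03 / 0.48 = 1677 mg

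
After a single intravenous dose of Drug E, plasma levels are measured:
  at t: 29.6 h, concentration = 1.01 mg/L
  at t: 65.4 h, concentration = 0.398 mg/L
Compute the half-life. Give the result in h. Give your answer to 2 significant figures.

k = ln(C₁/C₂) / (t₂ − t₁) = ln(1.01/0.398) / (65.4 − 29.6)
  = 0.9313 / 35.80 = 0.02601 h⁻¹
t½ = ln2 / k = 0.693147 / 0.02601 = 26.65 h

27 h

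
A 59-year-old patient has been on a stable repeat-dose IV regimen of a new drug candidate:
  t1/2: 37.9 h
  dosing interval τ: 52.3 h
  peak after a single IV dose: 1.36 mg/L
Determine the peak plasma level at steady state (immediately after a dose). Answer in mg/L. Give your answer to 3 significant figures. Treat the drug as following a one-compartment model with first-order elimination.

k = ln2 / t½ = 0.693147 / 37.9 = 0.01829 h⁻¹
e^(−kτ) = e^(−0.01829 × 52.3) = 0.3842
Accumulation ratio R = 1 / (1 − e^(−kτ)) = 1 / (1 − 0.3842) = 1.624
Steady-state peak = C₀ × R = 1.36 × 1.624 = 2.209 mg/L

2.21 mg/L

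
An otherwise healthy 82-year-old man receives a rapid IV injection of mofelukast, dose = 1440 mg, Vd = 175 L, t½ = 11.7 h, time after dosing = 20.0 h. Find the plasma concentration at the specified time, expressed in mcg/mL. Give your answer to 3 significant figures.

C₀ = Dose / Vd = 1440 / 175 = 8.229 mg/L
k = ln2 / t½ = 0.693147 / 11.7 = 0.05924 h⁻¹
C = C₀ · e^(−k·t) = 8.229 × e^(−0.05924 × 20.0)
  = 8.229 × 0.3058 = 2.516 mg/L
(2.516 mg/L = 2.516 mcg/mL)

2.52 mcg/mL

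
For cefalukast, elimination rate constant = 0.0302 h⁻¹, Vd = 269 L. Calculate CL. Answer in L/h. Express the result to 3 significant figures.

8.12 L/h

CL = k × Vd = 0.0302 × 269 = 8.124 L/h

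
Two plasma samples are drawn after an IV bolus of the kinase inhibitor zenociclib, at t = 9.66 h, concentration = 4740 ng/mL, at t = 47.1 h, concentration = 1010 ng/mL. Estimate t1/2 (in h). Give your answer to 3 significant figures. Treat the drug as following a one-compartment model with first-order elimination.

16.8 h

k = ln(C₁/C₂) / (t₂ − t₁) = ln(4740/1010) / (47.1 − 9.66)
  = 1.546 / 37.44 = 0.04129 h⁻¹
t½ = ln2 / k = 0.693147 / 0.04129 = 16.79 h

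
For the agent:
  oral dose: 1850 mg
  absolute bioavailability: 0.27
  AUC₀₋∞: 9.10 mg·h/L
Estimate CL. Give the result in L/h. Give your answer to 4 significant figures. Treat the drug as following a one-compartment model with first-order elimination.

CL = F·Dose / AUC = 0.27 × 1850 / 9.10 = 54.89 L/h

54.89 L/h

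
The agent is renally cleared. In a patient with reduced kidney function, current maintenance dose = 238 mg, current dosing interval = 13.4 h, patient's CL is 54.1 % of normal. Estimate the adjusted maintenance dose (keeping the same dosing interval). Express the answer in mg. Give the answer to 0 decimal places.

129 mg

To keep the same average steady-state level, dosing rate must scale with clearance.
CL ratio = 54.1 / 100 = 0.5410
New dose (same interval) = 238 × 0.5410 = 128.8 mg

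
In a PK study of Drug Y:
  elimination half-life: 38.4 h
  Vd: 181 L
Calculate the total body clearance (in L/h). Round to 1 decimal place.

3.3 L/h

k = ln2 / t½ = 0.693147 / 38.4 = 0.01805 h⁻¹
CL = k × Vd = 0.01805 × 181 = 3.267 L/h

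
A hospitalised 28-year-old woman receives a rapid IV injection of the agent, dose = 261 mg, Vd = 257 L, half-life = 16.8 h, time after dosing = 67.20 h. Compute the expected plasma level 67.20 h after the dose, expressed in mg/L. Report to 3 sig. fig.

C₀ = Dose / Vd = 261.0 / 257 = 1.016 mg/L
k = ln2 / t½ = 0.693147 / 16.8 = 0.04126 h⁻¹
t / t½ = 67.20 / 16.8 = 4 half-lives
C = C₀ × (1/2)^4 = 1.016 × 0.06250 = 0.06350 mg/L

0.0635 mg/L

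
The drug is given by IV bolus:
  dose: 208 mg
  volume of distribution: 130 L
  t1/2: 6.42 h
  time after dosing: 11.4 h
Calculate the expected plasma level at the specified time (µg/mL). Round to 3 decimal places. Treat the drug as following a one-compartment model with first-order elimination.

C₀ = Dose / Vd = 208.0 / 130 = 1.600 mg/L
k = ln2 / t½ = 0.693147 / 6.42 = 0.1080 h⁻¹
C = C₀ · e^(−k·t) = 1.600 × e^(−0.1080 × 11.4)
  = 1.600 × 0.2919 = 0.4670 mg/L
(0.4670 mg/L = 0.4670 µg/mL)

0.467 µg/mL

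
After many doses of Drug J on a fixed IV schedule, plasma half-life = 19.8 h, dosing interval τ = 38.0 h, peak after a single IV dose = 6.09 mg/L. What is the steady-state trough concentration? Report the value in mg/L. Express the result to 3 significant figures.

k = ln2 / t½ = 0.693147 / 19.8 = 0.03501 h⁻¹
e^(−kτ) = e^(−0.03501 × 38.0) = 0.2644
Accumulation ratio R = 1 / (1 − e^(−kτ)) = 1 / (1 − 0.2644) = 1.359
Steady-state trough = C₀ × R × e^(−kτ) = 6.09 × 1.359 × 0.2644 = 2.188 mg/L

2.19 mg/L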